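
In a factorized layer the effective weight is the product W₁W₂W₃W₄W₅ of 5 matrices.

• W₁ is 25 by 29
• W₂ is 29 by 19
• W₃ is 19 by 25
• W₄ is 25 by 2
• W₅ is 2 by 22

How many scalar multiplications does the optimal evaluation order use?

Adjacent pairs: W₁W₂ = 25·29·19 = 13775; W₂W₃ = 29·19·25 = 13775; W₃W₄ = 19·25·2 = 950; W₄W₅ = 25·2·22 = 1100.
Length 3: W₁..W₃: k=1: 0+13775+25·29·25=31900; k=2: 13775+0+25·19·25=25650 → min 25650 | W₂..W₄: k=2: 0+950+29·19·2=2052; k=3: 13775+0+29·25·2=15225 → min 2052 | W₃..W₅: k=3: 0+1100+19·25·22=11550; k=4: 950+0+19·2·22=1786 → min 1786.
Length 4: W₁..W₄: k=1: 0+2052+25·29·2=3502; k=2: 13775+950+25·19·2=15675; k=3: 25650+0+25·25·2=26900 → min 3502 | W₂..W₅: k=2: 0+1786+29·19·22=13908; k=3: 13775+1100+29·25·22=30825; k=4: 2052+0+29·2·22=3328 → min 3328.
Length 5: W₁..W₅: k=1: 0+3328+25·29·22=19278; k=2: 13775+1786+25·19·22=26011; k=3: 25650+1100+25·25·22=40500; k=4: 3502+0+25·2·22=4602 → min 4602.
Optimal order: ((W₁(W₂(W₃W₄)))W₅) with cost 4602.

4602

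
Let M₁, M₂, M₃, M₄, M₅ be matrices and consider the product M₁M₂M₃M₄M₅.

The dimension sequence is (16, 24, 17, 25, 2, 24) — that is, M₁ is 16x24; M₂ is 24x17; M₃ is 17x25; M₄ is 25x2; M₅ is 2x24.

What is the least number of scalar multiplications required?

Adjacent pairs: M₁M₂ = 16·24·17 = 6528; M₂M₃ = 24·17·25 = 10200; M₃M₄ = 17·25·2 = 850; M₄M₅ = 25·2·24 = 1200.
Length 3: M₁..M₃: k=1: 0+10200+16·24·25=19800; k=2: 6528+0+16·17·25=13328 → min 13328 | M₂..M₄: k=2: 0+850+24·17·2=1666; k=3: 10200+0+24·25·2=11400 → min 1666 | M₃..M₅: k=3: 0+1200+17·25·24=11400; k=4: 850+0+17·2·24=1666 → min 1666.
Length 4: M₁..M₄: k=1: 0+1666+16·24·2=2434; k=2: 6528+850+16·17·2=7922; k=3: 13328+0+16·25·2=14128 → min 2434 | M₂..M₅: k=2: 0+1666+24·17·24=11458; k=3: 10200+1200+24·25·24=25800; k=4: 1666+0+24·2·24=2818 → min 2818.
Length 5: M₁..M₅: k=1: 0+2818+16·24·24=12034; k=2: 6528+1666+16·17·24=14722; k=3: 13328+1200+16·25·24=24128; k=4: 2434+0+16·2·24=3202 → min 3202.
Optimal order: ((M₁(M₂(M₃M₄)))M₅) with cost 3202.

3202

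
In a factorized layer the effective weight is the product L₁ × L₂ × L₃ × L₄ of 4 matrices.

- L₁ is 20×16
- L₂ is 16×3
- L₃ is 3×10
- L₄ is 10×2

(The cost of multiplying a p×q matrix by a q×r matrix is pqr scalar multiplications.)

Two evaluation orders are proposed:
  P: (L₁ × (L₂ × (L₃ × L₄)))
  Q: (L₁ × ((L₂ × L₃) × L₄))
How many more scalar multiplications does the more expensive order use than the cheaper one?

Order P = (L₁ × (L₂ × (L₃ × L₄))): (L₃ × L₄): 3×10 by 10×2 → 3×2, cost 3·10·2 = 60; (L₂ × (L₃ × L₄)): 16×3 by 3×2 → 16×2, cost 16·3·2 = 96; cumulative 156; (L₁ × (L₂ × (L₃ × L₄))): 20×16 by 16×2 → 20×2, cost 20·16·2 = 640; cumulative 796. Total 796.
Order Q = (L₁ × ((L₂ × L₃) × L₄)): (L₂ × L₃): 16×3 by 3×10 → 16×10, cost 16·3·10 = 480; ((L₂ × L₃) × L₄): 16×10 by 10×2 → 16×2, cost 16·10·2 = 320; cumulative 800; (L₁ × ((L₂ × L₃) × L₄)): 20×16 by 16×2 → 20×2, cost 20·16·2 = 640; cumulative 1440. Total 1440.
Difference: |796 − 1440| = 644.

644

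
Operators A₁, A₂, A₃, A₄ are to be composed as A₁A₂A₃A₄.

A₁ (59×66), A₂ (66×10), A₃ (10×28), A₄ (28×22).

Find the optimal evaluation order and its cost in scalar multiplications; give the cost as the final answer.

58080

Adjacent pairs: A₁A₂ = 59·66·10 = 38940; A₂A₃ = 66·10·28 = 18480; A₃A₄ = 10·28·22 = 6160.
Length 3: A₁..A₃: k=1: 0+18480+59·66·28=127512; k=2: 38940+0+59·10·28=55460 → min 55460 | A₂..A₄: k=2: 0+6160+66·10·22=20680; k=3: 18480+0+66·28·22=59136 → min 20680.
Length 4: A₁..A₄: k=1: 0+20680+59·66·22=106348; k=2: 38940+6160+59·10·22=58080; k=3: 55460+0+59·28·22=91804 → min 58080.
Optimal parenthesization: ((A₁A₂)(A₃A₄)) with cost 58080.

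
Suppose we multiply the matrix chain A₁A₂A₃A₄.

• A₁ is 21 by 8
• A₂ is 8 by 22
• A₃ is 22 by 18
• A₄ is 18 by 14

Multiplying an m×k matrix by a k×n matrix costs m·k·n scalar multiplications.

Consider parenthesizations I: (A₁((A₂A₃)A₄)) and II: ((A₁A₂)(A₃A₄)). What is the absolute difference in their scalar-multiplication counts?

8172

Order I = (A₁((A₂A₃)A₄)): (A₂A₃): 8×22 by 22×18 → 8×18, cost 8·22·18 = 3168; ((A₂A₃)A₄): 8×18 by 18×14 → 8×14, cost 8·18·14 = 2016; cumulative 5184; (A₁((A₂A₃)A₄)): 21×8 by 8×14 → 21×14, cost 21·8·14 = 2352; cumulative 7536. Total 7536.
Order II = ((A₁A₂)(A₃A₄)): (A₁A₂): 21×8 by 8×22 → 21×22, cost 21·8·22 = 3696; (A₃A₄): 22×18 by 18×14 → 22×14, cost 22·18·14 = 5544; ((A₁A₂)(A₃A₄)): 21×22 by 22×14 → 21×14, cost 21·22·14 = 6468; cumulative 15708. Total 15708.
Difference: |7536 − 15708| = 8172.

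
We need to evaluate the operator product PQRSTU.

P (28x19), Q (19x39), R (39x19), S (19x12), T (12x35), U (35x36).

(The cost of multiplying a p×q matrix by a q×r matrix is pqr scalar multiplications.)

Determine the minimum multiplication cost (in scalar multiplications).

Adjacent pairs: PQ = 28·19·39 = 20748; QR = 19·39·19 = 14079; RS = 39·19·12 = 8892; ST = 19·12·35 = 7980; TU = 12·35·36 = 15120.
Length 3: P..R: k=1: 0+14079+28·19·19=24187; k=2: 20748+0+28·39·19=41496 → min 24187 | Q..S: k=2: 0+8892+19·39·12=17784; k=3: 14079+0+19·19·12=18411 → min 17784 | R..T: k=3: 0+7980+39·19·35=33915; k=4: 8892+0+39·12·35=25272 → min 25272 | S..U: k=4: 0+15120+19·12·36=23328; k=5: 7980+0+19·35·36=31920 → min 23328.
Length 4: P..S: k=1: 0+17784+28·19·12=24168; k=2: 20748+8892+28·39·12=42744; k=3: 24187+0+28·19·12=30571 → min 24168 | Q..T: k=2: 0+25272+19·39·35=51207; k=3: 14079+7980+19·19·35=34694; k=4: 17784+0+19·12·35=25764 → min 25764 | R..U: k=3: 0+23328+39·19·36=50004; k=4: 8892+15120+39·12·36=40860; k=5: 25272+0+39·35·36=74412 → min 40860.
Length 5: P..T: k=1: 0+25764+28·19·35=44384; k=2: 20748+25272+28·39·35=84240; k=3: 24187+7980+28·19·35=50787; k=4: 24168+0+28·12·35=35928 → min 35928 | Q..U: k=2: 0+40860+19·39·36=67536; k=3: 14079+23328+19·19·36=50403; k=4: 17784+15120+19·12·36=41112; k=5: 25764+0+19·35·36=49704 → min 41112.
Length 6: P..U: k=1: 0+41112+28·19·36=60264; k=2: 20748+40860+28·39·36=100920; k=3: 24187+23328+28·19·36=66667; k=4: 24168+15120+28·12·36=51384; k=5: 35928+0+28·35·36=71208 → min 51384.
Optimal order: ((P(Q(RS)))(TU)) with cost 51384.

51384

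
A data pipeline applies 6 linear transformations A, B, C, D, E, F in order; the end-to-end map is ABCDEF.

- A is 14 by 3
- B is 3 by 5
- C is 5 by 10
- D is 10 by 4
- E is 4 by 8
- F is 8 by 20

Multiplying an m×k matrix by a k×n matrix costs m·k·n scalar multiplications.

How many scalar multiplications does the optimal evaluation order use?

Adjacent pairs: AB = 14·3·5 = 210; BC = 3·5·10 = 150; CD = 5·10·4 = 200; DE = 10·4·8 = 320; EF = 4·8·20 = 640.
Length 3: A..C: k=1: 0+150+14·3·10=570; k=2: 210+0+14·5·10=910 → min 570 | B..D: k=2: 0+200+3·5·4=260; k=3: 150+0+3·10·4=270 → min 260 | C..E: k=3: 0+320+5·10·8=720; k=4: 200+0+5·4·8=360 → min 360 | D..F: k=4: 0+640+10·4·20=1440; k=5: 320+0+10·8·20=1920 → min 1440.
Length 4: A..D: k=1: 0+260+14·3·4=428; k=2: 210+200+14·5·4=690; k=3: 570+0+14·10·4=1130 → min 428 | B..E: k=2: 0+360+3·5·8=480; k=3: 150+320+3·10·8=710; k=4: 260+0+3·4·8=356 → min 356 | C..F: k=3: 0+1440+5·10·20=2440; k=4: 200+640+5·4·20=1240; k=5: 360+0+5·8·20=1160 → min 1160.
Length 5: A..E: k=1: 0+356+14·3·8=692; k=2: 210+360+14·5·8=1130; k=3: 570+320+14·10·8=2010; k=4: 428+0+14·4·8=876 → min 692 | B..F: k=2: 0+1160+3·5·20=1460; k=3: 150+1440+3·10·20=2190; k=4: 260+640+3·4·20=1140; k=5: 356+0+3·8·20=836 → min 836.
Length 6: A..F: k=1: 0+836+14·3·20=1676; k=2: 210+1160+14·5·20=2770; k=3: 570+1440+14·10·20=4810; k=4: 428+640+14·4·20=2188; k=5: 692+0+14·8·20=2932 → min 1676.
Optimal order: (A(((B(CD))E)F)) with cost 1676.

1676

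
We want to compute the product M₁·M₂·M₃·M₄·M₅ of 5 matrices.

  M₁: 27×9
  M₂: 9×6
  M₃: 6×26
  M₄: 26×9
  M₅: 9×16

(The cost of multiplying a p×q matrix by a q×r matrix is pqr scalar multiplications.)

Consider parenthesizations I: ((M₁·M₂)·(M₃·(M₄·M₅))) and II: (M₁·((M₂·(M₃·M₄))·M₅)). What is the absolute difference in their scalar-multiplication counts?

Order I = ((M₁·M₂)·(M₃·(M₄·M₅))): (M₁·M₂): 27×9 by 9×6 → 27×6, cost 27·9·6 = 1458; (M₄·M₅): 26×9 by 9×16 → 26×16, cost 26·9·16 = 3744; (M₃·(M₄·M₅)): 6×26 by 26×16 → 6×16, cost 6·26·16 = 2496; cumulative 6240; ((M₁·M₂)·(M₃·(M₄·M₅))): 27×6 by 6×16 → 27×16, cost 27·6·16 = 2592; cumulative 10290. Total 10290.
Order II = (M₁·((M₂·(M₃·M₄))·M₅)): (M₃·M₄): 6×26 by 26×9 → 6×9, cost 6·26·9 = 1404; (M₂·(M₃·M₄)): 9×6 by 6×9 → 9×9, cost 9·6·9 = 486; cumulative 1890; ((M₂·(M₃·M₄))·M₅): 9×9 by 9×16 → 9×16, cost 9·9·16 = 1296; cumulative 3186; (M₁·((M₂·(M₃·M₄))·M₅)): 27×9 by 9×16 → 27×16, cost 27·9·16 = 3888; cumulative 7074. Total 7074.
Difference: |10290 − 7074| = 3216.

3216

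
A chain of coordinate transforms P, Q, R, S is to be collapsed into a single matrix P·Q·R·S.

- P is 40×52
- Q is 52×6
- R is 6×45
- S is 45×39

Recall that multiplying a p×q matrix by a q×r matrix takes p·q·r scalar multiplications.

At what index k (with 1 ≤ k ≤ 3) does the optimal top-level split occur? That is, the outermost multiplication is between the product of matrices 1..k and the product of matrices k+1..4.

Adjacent pairs: PQ = 40·52·6 = 12480; QR = 52·6·45 = 14040; RS = 6·45·39 = 10530.
Length 3: P..R: k=1: 0+14040+40·52·45=107640; k=2: 12480+0+40·6·45=23280 → min 23280 | Q..S: k=2: 0+10530+52·6·39=22698; k=3: 14040+0+52·45·39=105300 → min 22698.
Top-level splits: k=1: (P..P)·(Q..S) → 0+22698+40·52·39 = 103818; k=2: (P..Q)·(R..S) → 12480+10530+40·6·39 = 32370; k=3: (P..R)·(S..S) → 23280+0+40·45·39 = 93480.
Best split is after Q, i.e. k = 2.

2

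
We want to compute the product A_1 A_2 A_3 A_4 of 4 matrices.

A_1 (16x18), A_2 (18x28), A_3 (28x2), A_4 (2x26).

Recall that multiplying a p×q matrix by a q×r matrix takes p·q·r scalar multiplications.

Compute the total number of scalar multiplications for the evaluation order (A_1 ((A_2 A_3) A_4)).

(A_2 A_3): 18×28 by 28×2 → 18×2, cost 18·28·2 = 1008
((A_2 A_3) A_4): 18×2 by 2×26 → 18×26, cost 18·2·26 = 936; cumulative 1944
(A_1 ((A_2 A_3) A_4)): 16×18 by 18×26 → 16×26, cost 16·18·26 = 7488; cumulative 9432
Total: 9432 scalar multiplications.

9432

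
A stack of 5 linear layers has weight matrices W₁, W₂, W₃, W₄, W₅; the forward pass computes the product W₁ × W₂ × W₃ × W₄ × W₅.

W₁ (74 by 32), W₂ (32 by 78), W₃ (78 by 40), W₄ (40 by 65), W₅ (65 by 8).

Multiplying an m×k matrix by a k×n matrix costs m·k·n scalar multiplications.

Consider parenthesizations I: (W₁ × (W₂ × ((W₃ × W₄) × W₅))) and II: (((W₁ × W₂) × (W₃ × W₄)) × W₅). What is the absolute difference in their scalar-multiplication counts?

518892

Order I = (W₁ × (W₂ × ((W₃ × W₄) × W₅))): (W₃ × W₄): 78×40 by 40×65 → 78×65, cost 78·40·65 = 202800; ((W₃ × W₄) × W₅): 78×65 by 65×8 → 78×8, cost 78·65·8 = 40560; cumulative 243360; (W₂ × ((W₃ × W₄) × W₅)): 32×78 by 78×8 → 32×8, cost 32·78·8 = 19968; cumulative 263328; (W₁ × (W₂ × ((W₃ × W₄) × W₅))): 74×32 by 32×8 → 74×8, cost 74·32·8 = 18944; cumulative 282272. Total 282272.
Order II = (((W₁ × W₂) × (W₃ × W₄)) × W₅): (W₁ × W₂): 74×32 by 32×78 → 74×78, cost 74·32·78 = 184704; (W₃ × W₄): 78×40 by 40×65 → 78×65, cost 78·40·65 = 202800; ((W₁ × W₂) × (W₃ × W₄)): 74×78 by 78×65 → 74×65, cost 74·78·65 = 375180; cumulative 762684; (((W₁ × W₂) × (W₃ × W₄)) × W₅): 74×65 by 65×8 → 74×8, cost 74·65·8 = 38480; cumulative 801164. Total 801164.
Difference: |282272 − 801164| = 518892.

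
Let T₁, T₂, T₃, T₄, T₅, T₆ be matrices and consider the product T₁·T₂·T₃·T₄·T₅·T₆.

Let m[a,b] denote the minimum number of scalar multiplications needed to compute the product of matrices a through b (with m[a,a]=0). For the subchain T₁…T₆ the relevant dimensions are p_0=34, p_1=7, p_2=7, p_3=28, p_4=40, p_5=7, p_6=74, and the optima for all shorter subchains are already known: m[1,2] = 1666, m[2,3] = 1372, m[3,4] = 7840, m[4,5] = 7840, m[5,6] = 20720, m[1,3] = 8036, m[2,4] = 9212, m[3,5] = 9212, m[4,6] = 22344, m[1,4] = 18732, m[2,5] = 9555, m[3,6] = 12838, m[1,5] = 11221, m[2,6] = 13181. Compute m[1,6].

28833

m[1,6] = min over k∈[1,5] of m[1,k]+m[k+1,6]+p_{0}·p_k·p_{6}.
k=1: 0 + 13181 + 34·7·74 = 30793; k=2: 1666 + 12838 + 34·7·74 = 32116; k=3: 8036 + 22344 + 34·28·74 = 100828; k=4: 18732 + 20720 + 34·40·74 = 140092; k=5: 11221 + 0 + 34·7·74 = 28833.
Minimum: 28833 at k=5.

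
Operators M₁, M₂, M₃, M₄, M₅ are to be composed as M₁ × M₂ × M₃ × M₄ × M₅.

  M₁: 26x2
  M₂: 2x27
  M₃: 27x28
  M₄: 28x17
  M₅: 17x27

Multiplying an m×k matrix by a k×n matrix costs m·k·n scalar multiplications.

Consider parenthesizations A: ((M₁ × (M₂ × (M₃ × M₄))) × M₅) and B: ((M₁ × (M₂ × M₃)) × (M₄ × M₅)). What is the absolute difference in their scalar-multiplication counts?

Order A = ((M₁ × (M₂ × (M₃ × M₄))) × M₅): (M₃ × M₄): 27×28 by 28×17 → 27×17, cost 27·28·17 = 12852; (M₂ × (M₃ × M₄)): 2×27 by 27×17 → 2×17, cost 2·27·17 = 918; cumulative 13770; (M₁ × (M₂ × (M₃ × M₄))): 26×2 by 2×17 → 26×17, cost 26·2·17 = 884; cumulative 14654; ((M₁ × (M₂ × (M₃ × M₄))) × M₅): 26×17 by 17×27 → 26×27, cost 26·17·27 = 11934; cumulative 26588. Total 26588.
Order B = ((M₁ × (M₂ × M₃)) × (M₄ × M₅)): (M₂ × M₃): 2×27 by 27×28 → 2×28, cost 2·27·28 = 1512; (M₁ × (M₂ × M₃)): 26×2 by 2×28 → 26×28, cost 26·2·28 = 1456; cumulative 2968; (M₄ × M₅): 28×17 by 17×27 → 28×27, cost 28·17·27 = 12852; ((M₁ × (M₂ × M₃)) × (M₄ × M₅)): 26×28 by 28×27 → 26×27, cost 26·28·27 = 19656; cumulative 35476. Total 35476.
Difference: |26588 − 35476| = 8888.

8888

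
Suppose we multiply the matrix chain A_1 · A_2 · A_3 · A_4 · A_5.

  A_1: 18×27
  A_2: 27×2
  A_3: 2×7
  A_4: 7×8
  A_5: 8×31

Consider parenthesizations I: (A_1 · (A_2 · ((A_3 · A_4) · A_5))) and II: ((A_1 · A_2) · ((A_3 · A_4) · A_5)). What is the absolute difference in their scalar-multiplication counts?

14652

Order I = (A_1 · (A_2 · ((A_3 · A_4) · A_5))): (A_3 · A_4): 2×7 by 7×8 → 2×8, cost 2·7·8 = 112; ((A_3 · A_4) · A_5): 2×8 by 8×31 → 2×31, cost 2·8·31 = 496; cumulative 608; (A_2 · ((A_3 · A_4) · A_5)): 27×2 by 2×31 → 27×31, cost 27·2·31 = 1674; cumulative 2282; (A_1 · (A_2 · ((A_3 · A_4) · A_5))): 18×27 by 27×31 → 18×31, cost 18·27·31 = 15066; cumulative 17348. Total 17348.
Order II = ((A_1 · A_2) · ((A_3 · A_4) · A_5)): (A_1 · A_2): 18×27 by 27×2 → 18×2, cost 18·27·2 = 972; (A_3 · A_4): 2×7 by 7×8 → 2×8, cost 2·7·8 = 112; ((A_3 · A_4) · A_5): 2×8 by 8×31 → 2×31, cost 2·8·31 = 496; cumulative 608; ((A_1 · A_2) · ((A_3 · A_4) · A_5)): 18×2 by 2×31 → 18×31, cost 18·2·31 = 1116; cumulative 2696. Total 2696.
Difference: |17348 − 2696| = 14652.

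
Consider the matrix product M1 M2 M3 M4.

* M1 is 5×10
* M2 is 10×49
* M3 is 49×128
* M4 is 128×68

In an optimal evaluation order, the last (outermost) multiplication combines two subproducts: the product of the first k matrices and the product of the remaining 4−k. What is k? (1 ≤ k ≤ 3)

Adjacent pairs: M1M2 = 5·10·49 = 2450; M2M3 = 10·49·128 = 62720; M3M4 = 49·128·68 = 426496.
Length 3: M1..M3: k=1: 0+62720+5·10·128=69120; k=2: 2450+0+5·49·128=33810 → min 33810 | M2..M4: k=2: 0+426496+10·49·68=459816; k=3: 62720+0+10·128·68=149760 → min 149760.
Top-level splits: k=1: (M1..M1)·(M2..M4) → 0+149760+5·10·68 = 153160; k=2: (M1..M2)·(M3..M4) → 2450+426496+5·49·68 = 445606; k=3: (M1..M3)·(M4..M4) → 33810+0+5·128·68 = 77330.
Best split is after M3, i.e. k = 3.

3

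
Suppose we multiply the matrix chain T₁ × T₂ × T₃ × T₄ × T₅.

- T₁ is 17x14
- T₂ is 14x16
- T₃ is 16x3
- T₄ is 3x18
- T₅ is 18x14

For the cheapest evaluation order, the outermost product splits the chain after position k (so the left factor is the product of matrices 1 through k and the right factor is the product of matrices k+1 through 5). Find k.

Adjacent pairs: T₁T₂ = 17·14·16 = 3808; T₂T₃ = 14·16·3 = 672; T₃T₄ = 16·3·18 = 864; T₄T₅ = 3·18·14 = 756.
Length 3: T₁..T₃: k=1: 0+672+17·14·3=1386; k=2: 3808+0+17·16·3=4624 → min 1386 | T₂..T₄: k=2: 0+864+14·16·18=4896; k=3: 672+0+14·3·18=1428 → min 1428 | T₃..T₅: k=3: 0+756+16·3·14=1428; k=4: 864+0+16·18·14=4896 → min 1428.
Length 4: T₁..T₄: k=1: 0+1428+17·14·18=5712; k=2: 3808+864+17·16·18=9568; k=3: 1386+0+17·3·18=2304 → min 2304 | T₂..T₅: k=2: 0+1428+14·16·14=4564; k=3: 672+756+14·3·14=2016; k=4: 1428+0+14·18·14=4956 → min 2016.
Top-level splits: k=1: (T₁..T₁)·(T₂..T₅) → 0+2016+17·14·14 = 5348; k=2: (T₁..T₂)·(T₃..T₅) → 3808+1428+17·16·14 = 9044; k=3: (T₁..T₃)·(T₄..T₅) → 1386+756+17·3·14 = 2856; k=4: (T₁..T₄)·(T₅..T₅) → 2304+0+17·18·14 = 6588.
Best split is after T₃, i.e. k = 3.

3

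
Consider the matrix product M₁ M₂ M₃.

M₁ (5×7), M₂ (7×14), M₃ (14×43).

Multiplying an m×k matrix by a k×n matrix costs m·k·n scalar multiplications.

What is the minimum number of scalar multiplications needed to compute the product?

Order (M₁ (M₂ M₃)): (M₂ M₃): 7×14 by 14×43 → 7×43, cost 7·14·43 = 4214; (M₁ (M₂ M₃)): 5×7 by 7×43 → 5×43, cost 5·7·43 = 1505; cumulative 5719. Total 5719.
Order ((M₁ M₂) M₃): (M₁ M₂): 5×7 by 7×14 → 5×14, cost 5·7·14 = 490; ((M₁ M₂) M₃): 5×14 by 14×43 → 5×43, cost 5·14·43 = 3010; cumulative 3500. Total 3500.
Minimum: 3500.

3500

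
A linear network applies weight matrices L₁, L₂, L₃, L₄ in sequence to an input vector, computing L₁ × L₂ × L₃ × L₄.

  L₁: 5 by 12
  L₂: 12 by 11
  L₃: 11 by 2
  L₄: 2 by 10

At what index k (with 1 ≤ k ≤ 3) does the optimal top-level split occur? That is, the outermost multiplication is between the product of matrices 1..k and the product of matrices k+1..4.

Adjacent pairs: L₁L₂ = 5·12·11 = 660; L₂L₃ = 12·11·2 = 264; L₃L₄ = 11·2·10 = 220.
Length 3: L₁..L₃: k=1: 0+264+5·12·2=384; k=2: 660+0+5·11·2=770 → min 384 | L₂..L₄: k=2: 0+220+12·11·10=1540; k=3: 264+0+12·2·10=504 → min 504.
Top-level splits: k=1: (L₁..L₁)·(L₂..L₄) → 0+504+5·12·10 = 1104; k=2: (L₁..L₂)·(L₃..L₄) → 660+220+5·11·10 = 1430; k=3: (L₁..L₃)·(L₄..L₄) → 384+0+5·2·10 = 484.
Best split is after L₃, i.e. k = 3.

3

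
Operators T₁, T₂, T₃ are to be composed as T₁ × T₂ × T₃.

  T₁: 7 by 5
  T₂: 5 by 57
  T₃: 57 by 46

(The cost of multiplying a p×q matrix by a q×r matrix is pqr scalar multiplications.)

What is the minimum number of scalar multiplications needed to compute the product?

14720

Order (T₁ × (T₂ × T₃)): (T₂ × T₃): 5×57 by 57×46 → 5×46, cost 5·57·46 = 13110; (T₁ × (T₂ × T₃)): 7×5 by 5×46 → 7×46, cost 7·5·46 = 1610; cumulative 14720. Total 14720.
Order ((T₁ × T₂) × T₃): (T₁ × T₂): 7×5 by 5×57 → 7×57, cost 7·5·57 = 1995; ((T₁ × T₂) × T₃): 7×57 by 57×46 → 7×46, cost 7·57·46 = 18354; cumulative 20349. Total 20349.
Minimum: 14720.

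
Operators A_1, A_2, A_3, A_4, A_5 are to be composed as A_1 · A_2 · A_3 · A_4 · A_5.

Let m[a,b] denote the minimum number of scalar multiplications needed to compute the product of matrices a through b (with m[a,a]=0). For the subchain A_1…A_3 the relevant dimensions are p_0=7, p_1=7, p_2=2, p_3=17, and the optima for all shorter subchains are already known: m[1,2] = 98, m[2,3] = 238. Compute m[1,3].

m[1,3] = min over k∈[1,2] of m[1,k]+m[k+1,3]+p_{0}·p_k·p_{3}.
k=1: 0 + 238 + 7·7·17 = 1071; k=2: 98 + 0 + 7·2·17 = 336.
Minimum: 336 at k=2.

336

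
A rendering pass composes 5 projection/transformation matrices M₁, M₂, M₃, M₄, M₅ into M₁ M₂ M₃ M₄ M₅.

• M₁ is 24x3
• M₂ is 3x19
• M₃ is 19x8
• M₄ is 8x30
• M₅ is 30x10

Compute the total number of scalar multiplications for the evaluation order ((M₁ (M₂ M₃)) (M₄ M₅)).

5352

(M₂ M₃): 3×19 by 19×8 → 3×8, cost 3·19·8 = 456
(M₁ (M₂ M₃)): 24×3 by 3×8 → 24×8, cost 24·3·8 = 576; cumulative 1032
(M₄ M₅): 8×30 by 30×10 → 8×10, cost 8·30·10 = 2400
((M₁ (M₂ M₃)) (M₄ M₅)): 24×8 by 8×10 → 24×10, cost 24·8·10 = 1920; cumulative 5352
Total: 5352 scalar multiplications.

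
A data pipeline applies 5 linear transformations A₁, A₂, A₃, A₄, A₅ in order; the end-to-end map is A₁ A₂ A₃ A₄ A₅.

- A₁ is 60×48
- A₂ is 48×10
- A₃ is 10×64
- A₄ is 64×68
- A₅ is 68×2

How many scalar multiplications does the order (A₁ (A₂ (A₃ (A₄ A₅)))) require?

16704

(A₄ A₅): 64×68 by 68×2 → 64×2, cost 64·68·2 = 8704
(A₃ (A₄ A₅)): 10×64 by 64×2 → 10×2, cost 10·64·2 = 1280; cumulative 9984
(A₂ (A₃ (A₄ A₅))): 48×10 by 10×2 → 48×2, cost 48·10·2 = 960; cumulative 10944
(A₁ (A₂ (A₃ (A₄ A₅)))): 60×48 by 48×2 → 60×2, cost 60·48·2 = 5760; cumulative 16704
Total: 16704 scalar multiplications.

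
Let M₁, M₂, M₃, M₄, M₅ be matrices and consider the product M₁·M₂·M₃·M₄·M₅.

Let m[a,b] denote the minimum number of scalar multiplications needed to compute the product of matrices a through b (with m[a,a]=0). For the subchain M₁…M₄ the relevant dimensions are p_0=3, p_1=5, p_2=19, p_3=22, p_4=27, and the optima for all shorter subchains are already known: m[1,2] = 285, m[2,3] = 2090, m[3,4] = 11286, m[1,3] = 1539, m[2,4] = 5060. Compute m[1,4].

m[1,4] = min over k∈[1,3] of m[1,k]+m[k+1,4]+p_{0}·p_k·p_{4}.
k=1: 0 + 5060 + 3·5·27 = 5465; k=2: 285 + 11286 + 3·19·27 = 13110; k=3: 1539 + 0 + 3·22·27 = 3321.
Minimum: 3321 at k=3.

3321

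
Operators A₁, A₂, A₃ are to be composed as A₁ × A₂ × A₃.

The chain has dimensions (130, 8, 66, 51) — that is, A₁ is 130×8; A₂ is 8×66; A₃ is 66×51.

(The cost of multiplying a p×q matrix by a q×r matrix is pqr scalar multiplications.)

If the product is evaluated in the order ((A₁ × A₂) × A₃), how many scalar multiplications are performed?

(A₁ × A₂): 130×8 by 8×66 → 130×66, cost 130·8·66 = 68640
((A₁ × A₂) × A₃): 130×66 by 66×51 → 130×51, cost 130·66·51 = 437580; cumulative 506220
Total: 506220 scalar multiplications.

506220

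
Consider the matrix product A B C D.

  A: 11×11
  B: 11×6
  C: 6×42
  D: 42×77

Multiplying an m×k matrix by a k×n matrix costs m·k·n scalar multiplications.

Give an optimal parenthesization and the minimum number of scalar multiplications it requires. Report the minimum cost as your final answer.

Adjacent pairs: AB = 11·11·6 = 726; BC = 11·6·42 = 2772; CD = 6·42·77 = 19404.
Length 3: A..C: k=1: 0+2772+11·11·42=7854; k=2: 726+0+11·6·42=3498 → min 3498 | B..D: k=2: 0+19404+11·6·77=24486; k=3: 2772+0+11·42·77=38346 → min 24486.
Length 4: A..D: k=1: 0+24486+11·11·77=33803; k=2: 726+19404+11·6·77=25212; k=3: 3498+0+11·42·77=39072 → min 25212.
Optimal parenthesization: ((A B) (C D)) with cost 25212.

25212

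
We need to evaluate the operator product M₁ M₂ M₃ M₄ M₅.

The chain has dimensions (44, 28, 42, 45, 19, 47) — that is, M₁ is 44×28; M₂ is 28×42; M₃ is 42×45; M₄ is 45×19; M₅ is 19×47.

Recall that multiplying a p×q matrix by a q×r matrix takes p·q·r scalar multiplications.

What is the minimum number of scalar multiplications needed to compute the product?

Adjacent pairs: M₁M₂ = 44·28·42 = 51744; M₂M₃ = 28·42·45 = 52920; M₃M₄ = 42·45·19 = 35910; M₄M₅ = 45·19·47 = 40185.
Length 3: M₁..M₃: k=1: 0+52920+44·28·45=108360; k=2: 51744+0+44·42·45=134904 → min 108360 | M₂..M₄: k=2: 0+35910+28·42·19=58254; k=3: 52920+0+28·45·19=76860 → min 58254 | M₃..M₅: k=3: 0+40185+42·45·47=129015; k=4: 35910+0+42·19·47=73416 → min 73416.
Length 4: M₁..M₄: k=1: 0+58254+44·28·19=81662; k=2: 51744+35910+44·42·19=122766; k=3: 108360+0+44·45·19=145980 → min 81662 | M₂..M₅: k=2: 0+73416+28·42·47=128688; k=3: 52920+40185+28·45·47=152325; k=4: 58254+0+28·19·47=83258 → min 83258.
Length 5: M₁..M₅: k=1: 0+83258+44·28·47=141162; k=2: 51744+73416+44·42·47=212016; k=3: 108360+40185+44·45·47=241605; k=4: 81662+0+44·19·47=120954 → min 120954.
Optimal order: ((M₁ (M₂ (M₃ M₄))) M₅) with cost 120954.

120954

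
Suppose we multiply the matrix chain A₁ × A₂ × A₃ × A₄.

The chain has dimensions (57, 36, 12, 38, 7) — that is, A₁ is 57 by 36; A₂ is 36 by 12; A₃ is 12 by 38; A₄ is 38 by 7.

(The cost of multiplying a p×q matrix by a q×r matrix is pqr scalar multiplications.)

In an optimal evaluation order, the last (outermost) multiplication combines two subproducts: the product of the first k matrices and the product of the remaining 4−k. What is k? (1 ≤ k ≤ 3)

1

Adjacent pairs: A₁A₂ = 57·36·12 = 24624; A₂A₃ = 36·12·38 = 16416; A₃A₄ = 12·38·7 = 3192.
Length 3: A₁..A₃: k=1: 0+16416+57·36·38=94392; k=2: 24624+0+57·12·38=50616 → min 50616 | A₂..A₄: k=2: 0+3192+36·12·7=6216; k=3: 16416+0+36·38·7=25992 → min 6216.
Top-level splits: k=1: (A₁..A₁)·(A₂..A₄) → 0+6216+57·36·7 = 20580; k=2: (A₁..A₂)·(A₃..A₄) → 24624+3192+57·12·7 = 32604; k=3: (A₁..A₃)·(A₄..A₄) → 50616+0+57·38·7 = 65778.
Best split is after A₁, i.e. k = 1.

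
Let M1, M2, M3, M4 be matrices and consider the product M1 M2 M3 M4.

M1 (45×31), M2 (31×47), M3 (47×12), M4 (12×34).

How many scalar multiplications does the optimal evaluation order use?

52584

Adjacent pairs: M1M2 = 45·31·47 = 65565; M2M3 = 31·47·12 = 17484; M3M4 = 47·12·34 = 19176.
Length 3: M1..M3: k=1: 0+17484+45·31·12=34224; k=2: 65565+0+45·47·12=90945 → min 34224 | M2..M4: k=2: 0+19176+31·47·34=68714; k=3: 17484+0+31·12·34=30132 → min 30132.
Length 4: M1..M4: k=1: 0+30132+45·31·34=77562; k=2: 65565+19176+45·47·34=156651; k=3: 34224+0+45·12·34=52584 → min 52584.
Optimal order: ((M1 (M2 M3)) M4) with cost 52584.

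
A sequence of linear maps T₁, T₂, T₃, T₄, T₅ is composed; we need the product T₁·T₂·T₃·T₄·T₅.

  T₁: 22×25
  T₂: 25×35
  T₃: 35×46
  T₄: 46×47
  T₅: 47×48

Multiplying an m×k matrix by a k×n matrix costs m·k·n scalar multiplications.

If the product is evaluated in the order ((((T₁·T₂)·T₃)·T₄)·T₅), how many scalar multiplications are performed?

151866

(T₁·T₂): 22×25 by 25×35 → 22×35, cost 22·25·35 = 19250
((T₁·T₂)·T₃): 22×35 by 35×46 → 22×46, cost 22·35·46 = 35420; cumulative 54670
(((T₁·T₂)·T₃)·T₄): 22×46 by 46×47 → 22×47, cost 22·46·47 = 47564; cumulative 102234
((((T₁·T₂)·T₃)·T₄)·T₅): 22×47 by 47×48 → 22×48, cost 22·47·48 = 49632; cumulative 151866
Total: 151866 scalar multiplications.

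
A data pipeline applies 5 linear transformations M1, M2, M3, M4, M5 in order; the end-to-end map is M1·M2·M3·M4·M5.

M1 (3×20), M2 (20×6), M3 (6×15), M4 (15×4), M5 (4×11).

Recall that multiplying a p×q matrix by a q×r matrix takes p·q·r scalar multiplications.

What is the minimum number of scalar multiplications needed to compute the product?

Adjacent pairs: M1M2 = 3·20·6 = 360; M2M3 = 20·6·15 = 1800; M3M4 = 6·15·4 = 360; M4M5 = 15·4·11 = 660.
Length 3: M1..M3: k=1: 0+1800+3·20·15=2700; k=2: 360+0+3·6·15=630 → min 630 | M2..M4: k=2: 0+360+20·6·4=840; k=3: 1800+0+20·15·4=3000 → min 840 | M3..M5: k=3: 0+660+6·15·11=1650; k=4: 360+0+6·4·11=624 → min 624.
Length 4: M1..M4: k=1: 0+840+3·20·4=1080; k=2: 360+360+3·6·4=792; k=3: 630+0+3·15·4=810 → min 792 | M2..M5: k=2: 0+624+20·6·11=1944; k=3: 1800+660+20·15·11=5760; k=4: 840+0+20·4·11=1720 → min 1720.
Length 5: M1..M5: k=1: 0+1720+3·20·11=2380; k=2: 360+624+3·6·11=1182; k=3: 630+660+3·15·11=1785; k=4: 792+0+3·4·11=924 → min 924.
Optimal order: (((M1·M2)·(M3·M4))·M5) with cost 924.

924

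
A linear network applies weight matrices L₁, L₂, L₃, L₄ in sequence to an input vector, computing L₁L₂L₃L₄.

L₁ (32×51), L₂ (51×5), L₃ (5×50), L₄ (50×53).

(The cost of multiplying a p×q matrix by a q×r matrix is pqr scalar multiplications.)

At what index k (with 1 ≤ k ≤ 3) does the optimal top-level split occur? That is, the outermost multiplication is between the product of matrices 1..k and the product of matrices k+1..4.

Adjacent pairs: L₁L₂ = 32·51·5 = 8160; L₂L₃ = 51·5·50 = 12750; L₃L₄ = 5·50·53 = 13250.
Length 3: L₁..L₃: k=1: 0+12750+32·51·50=94350; k=2: 8160+0+32·5·50=16160 → min 16160 | L₂..L₄: k=2: 0+13250+51·5·53=26765; k=3: 12750+0+51·50·53=147900 → min 26765.
Top-level splits: k=1: (L₁..L₁)·(L₂..L₄) → 0+26765+32·51·53 = 113261; k=2: (L₁..L₂)·(L₃..L₄) → 8160+13250+32·5·53 = 29890; k=3: (L₁..L₃)·(L₄..L₄) → 16160+0+32·50·53 = 100960.
Best split is after L₂, i.e. k = 2.

2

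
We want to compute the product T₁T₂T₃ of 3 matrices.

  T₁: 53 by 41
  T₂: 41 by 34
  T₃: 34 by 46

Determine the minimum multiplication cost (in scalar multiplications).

Order (T₁(T₂T₃)): (T₂T₃): 41×34 by 34×46 → 41×46, cost 41·34·46 = 64124; (T₁(T₂T₃)): 53×41 by 41×46 → 53×46, cost 53·41·46 = 99958; cumulative 164082. Total 164082.
Order ((T₁T₂)T₃): (T₁T₂): 53×41 by 41×34 → 53×34, cost 53·41·34 = 73882; ((T₁T₂)T₃): 53×34 by 34×46 → 53×46, cost 53·34·46 = 82892; cumulative 156774. Total 156774.
Minimum: 156774.

156774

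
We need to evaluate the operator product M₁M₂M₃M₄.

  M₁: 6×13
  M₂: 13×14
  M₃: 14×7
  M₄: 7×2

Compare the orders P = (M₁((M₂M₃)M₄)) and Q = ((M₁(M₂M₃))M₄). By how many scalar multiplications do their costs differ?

Order P = (M₁((M₂M₃)M₄)): (M₂M₃): 13×14 by 14×7 → 13×7, cost 13·14·7 = 1274; ((M₂M₃)M₄): 13×7 by 7×2 → 13×2, cost 13·7·2 = 182; cumulative 1456; (M₁((M₂M₃)M₄)): 6×13 by 13×2 → 6×2, cost 6·13·2 = 156; cumulative 1612. Total 1612.
Order Q = ((M₁(M₂M₃))M₄): (M₂M₃): 13×14 by 14×7 → 13×7, cost 13·14·7 = 1274; (M₁(M₂M₃)): 6×13 by 13×7 → 6×7, cost 6·13·7 = 546; cumulative 1820; ((M₁(M₂M₃))M₄): 6×7 by 7×2 → 6×2, cost 6·7·2 = 84; cumulative 1904. Total 1904.
Difference: |1612 − 1904| = 292.

292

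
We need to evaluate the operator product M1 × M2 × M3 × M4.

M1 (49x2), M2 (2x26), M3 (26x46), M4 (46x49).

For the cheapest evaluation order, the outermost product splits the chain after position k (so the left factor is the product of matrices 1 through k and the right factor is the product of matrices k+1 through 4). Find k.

1

Adjacent pairs: M1M2 = 49·2·26 = 2548; M2M3 = 2·26·46 = 2392; M3M4 = 26·46·49 = 58604.
Length 3: M1..M3: k=1: 0+2392+49·2·46=6900; k=2: 2548+0+49·26·46=61152 → min 6900 | M2..M4: k=2: 0+58604+2·26·49=61152; k=3: 2392+0+2·46·49=6900 → min 6900.
Top-level splits: k=1: (M1..M1)·(M2..M4) → 0+6900+49·2·49 = 11702; k=2: (M1..M2)·(M3..M4) → 2548+58604+49·26·49 = 123578; k=3: (M1..M3)·(M4..M4) → 6900+0+49·46·49 = 117346.
Best split is after M1, i.e. k = 1.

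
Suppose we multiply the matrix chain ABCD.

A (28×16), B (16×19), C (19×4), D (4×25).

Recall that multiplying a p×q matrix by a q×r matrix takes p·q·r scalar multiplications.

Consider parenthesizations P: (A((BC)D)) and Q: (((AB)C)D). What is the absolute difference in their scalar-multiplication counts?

Order P = (A((BC)D)): (BC): 16×19 by 19×4 → 16×4, cost 16·19·4 = 1216; ((BC)D): 16×4 by 4×25 → 16×25, cost 16·4·25 = 1600; cumulative 2816; (A((BC)D)): 28×16 by 16×25 → 28×25, cost 28·16·25 = 11200; cumulative 14016. Total 14016.
Order Q = (((AB)C)D): (AB): 28×16 by 16×19 → 28×19, cost 28·16·19 = 8512; ((AB)C): 28×19 by 19×4 → 28×4, cost 28·19·4 = 2128; cumulative 10640; (((AB)C)D): 28×4 by 4×25 → 28×25, cost 28·4·25 = 2800; cumulative 13440. Total 13440.
Difference: |14016 − 13440| = 576.

576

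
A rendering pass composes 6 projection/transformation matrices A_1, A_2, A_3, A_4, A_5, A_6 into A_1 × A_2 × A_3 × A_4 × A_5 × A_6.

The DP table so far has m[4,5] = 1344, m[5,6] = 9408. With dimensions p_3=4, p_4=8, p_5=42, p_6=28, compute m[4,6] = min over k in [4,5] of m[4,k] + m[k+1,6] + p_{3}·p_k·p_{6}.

6048

m[4,6] = min over k∈[4,5] of m[4,k]+m[k+1,6]+p_{3}·p_k·p_{6}.
k=4: 0 + 9408 + 4·8·28 = 10304; k=5: 1344 + 0 + 4·42·28 = 6048.
Minimum: 6048 at k=5.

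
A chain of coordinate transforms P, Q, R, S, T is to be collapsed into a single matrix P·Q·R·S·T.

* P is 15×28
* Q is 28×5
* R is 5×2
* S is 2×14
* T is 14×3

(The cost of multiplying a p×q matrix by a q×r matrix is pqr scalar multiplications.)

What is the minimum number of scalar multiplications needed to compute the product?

Adjacent pairs: PQ = 15·28·5 = 2100; QR = 28·5·2 = 280; RS = 5·2·14 = 140; ST = 2·14·3 = 84.
Length 3: P..R: k=1: 0+280+15·28·2=1120; k=2: 2100+0+15·5·2=2250 → min 1120 | Q..S: k=2: 0+140+28·5·14=2100; k=3: 280+0+28·2·14=1064 → min 1064 | R..T: k=3: 0+84+5·2·3=114; k=4: 140+0+5·14·3=350 → min 114.
Length 4: P..S: k=1: 0+1064+15·28·14=6944; k=2: 2100+140+15·5·14=3290; k=3: 1120+0+15·2·14=1540 → min 1540 | Q..T: k=2: 0+114+28·5·3=534; k=3: 280+84+28·2·3=532; k=4: 1064+0+28·14·3=2240 → min 532.
Length 5: P..T: k=1: 0+532+15·28·3=1792; k=2: 2100+114+15·5·3=2439; k=3: 1120+84+15·2·3=1294; k=4: 1540+0+15·14·3=2170 → min 1294.
Optimal order: ((P·(Q·R))·(S·T)) with cost 1294.

1294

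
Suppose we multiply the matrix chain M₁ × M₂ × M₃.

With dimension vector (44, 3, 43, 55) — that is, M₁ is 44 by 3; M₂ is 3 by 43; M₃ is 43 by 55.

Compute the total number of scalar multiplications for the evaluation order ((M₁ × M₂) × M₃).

(M₁ × M₂): 44×3 by 3×43 → 44×43, cost 44·3·43 = 5676
((M₁ × M₂) × M₃): 44×43 by 43×55 → 44×55, cost 44·43·55 = 104060; cumulative 109736
Total: 109736 scalar multiplications.

109736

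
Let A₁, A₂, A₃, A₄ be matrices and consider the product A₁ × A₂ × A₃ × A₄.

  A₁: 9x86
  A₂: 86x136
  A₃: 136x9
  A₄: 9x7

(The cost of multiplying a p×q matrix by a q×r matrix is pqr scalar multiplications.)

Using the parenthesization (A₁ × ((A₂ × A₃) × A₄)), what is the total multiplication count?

(A₂ × A₃): 86×136 by 136×9 → 86×9, cost 86·136·9 = 105264
((A₂ × A₃) × A₄): 86×9 by 9×7 → 86×7, cost 86·9·7 = 5418; cumulative 110682
(A₁ × ((A₂ × A₃) × A₄)): 9×86 by 86×7 → 9×7, cost 9·86·7 = 5418; cumulative 116100
Total: 116100 scalar multiplications.

116100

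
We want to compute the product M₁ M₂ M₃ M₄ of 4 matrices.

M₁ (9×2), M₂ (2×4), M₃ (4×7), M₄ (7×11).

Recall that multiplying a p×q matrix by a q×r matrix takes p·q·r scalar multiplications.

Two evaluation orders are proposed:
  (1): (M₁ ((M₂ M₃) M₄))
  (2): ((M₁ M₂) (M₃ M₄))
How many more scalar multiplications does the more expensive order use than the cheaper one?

Order (1) = (M₁ ((M₂ M₃) M₄)): (M₂ M₃): 2×4 by 4×7 → 2×7, cost 2·4·7 = 56; ((M₂ M₃) M₄): 2×7 by 7×11 → 2×11, cost 2·7·11 = 154; cumulative 210; (M₁ ((M₂ M₃) M₄)): 9×2 by 2×11 → 9×11, cost 9·2·11 = 198; cumulative 408. Total 408.
Order (2) = ((M₁ M₂) (M₃ M₄)): (M₁ M₂): 9×2 by 2×4 → 9×4, cost 9·2·4 = 72; (M₃ M₄): 4×7 by 7×11 → 4×11, cost 4·7·11 = 308; ((M₁ M₂) (M₃ M₄)): 9×4 by 4×11 → 9×11, cost 9·4·11 = 396; cumulative 776. Total 776.
Difference: |408 − 776| = 368.

368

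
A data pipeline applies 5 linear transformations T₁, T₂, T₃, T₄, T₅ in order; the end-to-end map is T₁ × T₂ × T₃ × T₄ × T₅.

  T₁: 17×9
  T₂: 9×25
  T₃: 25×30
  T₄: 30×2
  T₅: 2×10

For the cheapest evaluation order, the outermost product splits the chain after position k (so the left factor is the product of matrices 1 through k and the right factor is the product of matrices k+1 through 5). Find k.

4

Adjacent pairs: T₁T₂ = 17·9·25 = 3825; T₂T₃ = 9·25·30 = 6750; T₃T₄ = 25·30·2 = 1500; T₄T₅ = 30·2·10 = 600.
Length 3: T₁..T₃: k=1: 0+6750+17·9·30=11340; k=2: 3825+0+17·25·30=16575 → min 11340 | T₂..T₄: k=2: 0+1500+9·25·2=1950; k=3: 6750+0+9·30·2=7290 → min 1950 | T₃..T₅: k=3: 0+600+25·30·10=8100; k=4: 1500+0+25·2·10=2000 → min 2000.
Length 4: T₁..T₄: k=1: 0+1950+17·9·2=2256; k=2: 3825+1500+17·25·2=6175; k=3: 11340+0+17·30·2=12360 → min 2256 | T₂..T₅: k=2: 0+2000+9·25·10=4250; k=3: 6750+600+9·30·10=10050; k=4: 1950+0+9·2·10=2130 → min 2130.
Top-level splits: k=1: (T₁..T₁)·(T₂..T₅) → 0+2130+17·9·10 = 3660; k=2: (T₁..T₂)·(T₃..T₅) → 3825+2000+17·25·10 = 10075; k=3: (T₁..T₃)·(T₄..T₅) → 11340+600+17·30·10 = 17040; k=4: (T₁..T₄)·(T₅..T₅) → 2256+0+17·2·10 = 2596.
Best split is after T₄, i.e. k = 4.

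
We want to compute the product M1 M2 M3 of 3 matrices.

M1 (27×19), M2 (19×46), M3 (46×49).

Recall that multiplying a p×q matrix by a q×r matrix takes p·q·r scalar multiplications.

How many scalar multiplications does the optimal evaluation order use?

Order (M1 (M2 M3)): (M2 M3): 19×46 by 46×49 → 19×49, cost 19·46·49 = 42826; (M1 (M2 M3)): 27×19 by 19×49 → 27×49, cost 27·19·49 = 25137; cumulative 67963. Total 67963.
Order ((M1 M2) M3): (M1 M2): 27×19 by 19×46 → 27×46, cost 27·19·46 = 23598; ((M1 M2) M3): 27×46 by 46×49 → 27×49, cost 27·46·49 = 60858; cumulative 84456. Total 84456.
Minimum: 67963.

67963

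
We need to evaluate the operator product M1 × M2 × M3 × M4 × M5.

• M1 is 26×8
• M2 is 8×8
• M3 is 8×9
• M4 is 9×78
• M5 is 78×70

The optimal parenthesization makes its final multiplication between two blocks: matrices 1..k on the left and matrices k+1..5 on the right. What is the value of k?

1

Adjacent pairs: M1M2 = 26·8·8 = 1664; M2M3 = 8·8·9 = 576; M3M4 = 8·9·78 = 5616; M4M5 = 9·78·70 = 49140.
Length 3: M1..M3: k=1: 0+576+26·8·9=2448; k=2: 1664+0+26·8·9=3536 → min 2448 | M2..M4: k=2: 0+5616+8·8·78=10608; k=3: 576+0+8·9·78=6192 → min 6192 | M3..M5: k=3: 0+49140+8·9·70=54180; k=4: 5616+0+8·78·70=49296 → min 49296.
Length 4: M1..M4: k=1: 0+6192+26·8·78=22416; k=2: 1664+5616+26·8·78=23504; k=3: 2448+0+26·9·78=20700 → min 20700 | M2..M5: k=2: 0+49296+8·8·70=53776; k=3: 576+49140+8·9·70=54756; k=4: 6192+0+8·78·70=49872 → min 49872.
Top-level splits: k=1: (M1..M1)·(M2..M5) → 0+49872+26·8·70 = 64432; k=2: (M1..M2)·(M3..M5) → 1664+49296+26·8·70 = 65520; k=3: (M1..M3)·(M4..M5) → 2448+49140+26·9·70 = 67968; k=4: (M1..M4)·(M5..M5) → 20700+0+26·78·70 = 162660.
Best split is after M1, i.e. k = 1.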